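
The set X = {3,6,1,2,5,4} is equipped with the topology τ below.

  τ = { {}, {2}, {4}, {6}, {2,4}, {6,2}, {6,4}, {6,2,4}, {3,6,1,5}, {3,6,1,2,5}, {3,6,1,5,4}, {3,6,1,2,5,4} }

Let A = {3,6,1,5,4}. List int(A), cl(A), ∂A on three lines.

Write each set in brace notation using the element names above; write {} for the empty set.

interior: largest open inside A is {3,6,1,5,4} (from {}, {4}, {6}, {6,4}, {3,6,1,5}, {3,6,1,5,4})
cl via duality: int({2}) = {2}, so X∖{2} = {3,6,1,5,4}
cl∖int = {}

int(A) = {3,6,1,5,4}
cl(A)  = {3,6,1,5,4}
∂A     = {}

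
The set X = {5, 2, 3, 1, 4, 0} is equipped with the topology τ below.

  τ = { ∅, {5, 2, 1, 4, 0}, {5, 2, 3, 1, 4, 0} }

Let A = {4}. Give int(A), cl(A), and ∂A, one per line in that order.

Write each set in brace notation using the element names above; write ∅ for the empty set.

opens ⊆ A: ∅; union → int = ∅
complement {5, 2, 3, 1, 0}; its interior ∅; cl(A) = X∖∅ = {5, 2, 3, 1, 4, 0}
boundary = {5, 2, 3, 1, 4, 0} ∖ ∅ = {5, 2, 3, 1, 4, 0}

int(A) = ∅
cl(A)  = {5, 2, 3, 1, 4, 0}
∂A     = {5, 2, 3, 1, 4, 0}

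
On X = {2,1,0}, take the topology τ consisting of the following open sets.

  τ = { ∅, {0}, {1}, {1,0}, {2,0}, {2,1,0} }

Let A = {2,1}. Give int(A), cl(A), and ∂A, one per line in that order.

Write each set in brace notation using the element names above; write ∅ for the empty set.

interior: largest open inside A is {1} (from ∅, {1})
cl via duality: int({0}) = {0}, so X∖{0} = {2,1}
cl∖int = {2}

int(A) = {1}
cl(A)  = {2,1}
∂A     = {2}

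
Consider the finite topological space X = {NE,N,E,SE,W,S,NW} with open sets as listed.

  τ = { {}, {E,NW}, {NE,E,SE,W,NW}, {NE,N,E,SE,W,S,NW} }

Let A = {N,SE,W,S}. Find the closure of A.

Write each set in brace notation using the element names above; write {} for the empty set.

complement {NE,E,NW}; its interior {E,NW}; cl(A) = X∖{E,NW} = {NE,N,SE,W,S}

{NE,N,SE,W,S}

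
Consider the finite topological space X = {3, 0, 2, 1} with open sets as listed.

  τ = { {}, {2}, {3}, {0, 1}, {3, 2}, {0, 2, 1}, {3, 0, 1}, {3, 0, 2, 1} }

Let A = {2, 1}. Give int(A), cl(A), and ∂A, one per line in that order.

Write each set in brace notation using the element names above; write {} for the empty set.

int(A) = {2}
cl(A)  = {0, 2, 1}
∂A     = {0, 1}

U open, U⊆A: {}, {2}. int(A) = ⋃ = {2}
X∖A={3, 0}, int(X∖A)={3}, hence cl(A)={0, 2, 1}
∂A: remove int from cl → {0, 1}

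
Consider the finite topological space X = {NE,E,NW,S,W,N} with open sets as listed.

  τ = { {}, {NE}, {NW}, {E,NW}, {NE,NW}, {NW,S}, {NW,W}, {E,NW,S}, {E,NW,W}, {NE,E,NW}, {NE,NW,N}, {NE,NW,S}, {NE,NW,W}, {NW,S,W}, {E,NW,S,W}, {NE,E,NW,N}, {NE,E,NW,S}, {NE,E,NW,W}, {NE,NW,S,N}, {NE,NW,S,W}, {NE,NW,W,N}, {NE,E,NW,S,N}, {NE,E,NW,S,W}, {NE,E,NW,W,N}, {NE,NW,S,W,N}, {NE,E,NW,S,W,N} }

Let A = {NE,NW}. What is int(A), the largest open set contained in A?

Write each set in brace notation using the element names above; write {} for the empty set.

U open, U⊆A: {}, {NW}, {NE}, {NE,NW}. int(A) = ⋃ = {NE,NW}

{NE,NW}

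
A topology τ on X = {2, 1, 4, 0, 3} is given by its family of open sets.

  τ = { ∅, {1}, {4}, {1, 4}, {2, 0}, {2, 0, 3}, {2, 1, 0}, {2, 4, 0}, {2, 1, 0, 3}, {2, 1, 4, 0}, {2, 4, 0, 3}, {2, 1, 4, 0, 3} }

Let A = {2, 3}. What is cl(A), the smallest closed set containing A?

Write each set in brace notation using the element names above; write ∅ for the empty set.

{2, 0, 3}

closure: X∖int(X∖A) = X∖{1, 4} = {2, 0, 3}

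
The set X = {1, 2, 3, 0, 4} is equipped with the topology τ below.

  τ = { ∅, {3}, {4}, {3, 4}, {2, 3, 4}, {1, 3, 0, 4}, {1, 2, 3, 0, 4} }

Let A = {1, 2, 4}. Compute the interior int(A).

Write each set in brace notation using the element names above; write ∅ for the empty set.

open subsets of A: ∅, {4}; so int(A) = {4}

{4}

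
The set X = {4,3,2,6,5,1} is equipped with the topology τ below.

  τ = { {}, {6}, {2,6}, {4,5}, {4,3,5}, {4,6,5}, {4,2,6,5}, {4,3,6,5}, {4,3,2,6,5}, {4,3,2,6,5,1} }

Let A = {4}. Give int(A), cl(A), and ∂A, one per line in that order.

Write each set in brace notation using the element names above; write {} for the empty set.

int(A) = {}
cl(A)  = {4,3,5,1}
∂A     = {4,3,5,1}

U open, U⊆A: {}. int(A) = ⋃ = {}
X∖A={3,2,6,5,1}, int(X∖A)={2,6}, hence cl(A)={4,3,5,1}
∂A: remove int from cl → {4,3,5,1}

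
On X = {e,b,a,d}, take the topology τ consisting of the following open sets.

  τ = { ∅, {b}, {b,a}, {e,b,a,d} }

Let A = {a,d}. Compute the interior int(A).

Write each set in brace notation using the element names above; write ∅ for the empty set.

∅

U open, U⊆A: ∅. int(A) = ⋃ = ∅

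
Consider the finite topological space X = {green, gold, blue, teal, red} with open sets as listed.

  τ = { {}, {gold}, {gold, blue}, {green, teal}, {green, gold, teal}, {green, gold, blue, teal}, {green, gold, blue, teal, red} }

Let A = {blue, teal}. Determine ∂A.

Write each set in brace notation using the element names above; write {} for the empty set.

open subsets of A: {}; so int(A) = {}
closure: X∖int(X∖A) = X∖{gold} = {green, blue, teal, red}
∂A = {green, blue, teal, red} minus {} = {green, blue, teal, red}

{green, blue, teal, red}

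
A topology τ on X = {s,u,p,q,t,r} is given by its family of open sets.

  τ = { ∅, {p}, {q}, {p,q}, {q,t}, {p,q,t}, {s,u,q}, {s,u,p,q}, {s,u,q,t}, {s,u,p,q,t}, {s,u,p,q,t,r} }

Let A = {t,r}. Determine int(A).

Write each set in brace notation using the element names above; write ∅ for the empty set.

interior: largest open inside A is ∅ (from ∅)

∅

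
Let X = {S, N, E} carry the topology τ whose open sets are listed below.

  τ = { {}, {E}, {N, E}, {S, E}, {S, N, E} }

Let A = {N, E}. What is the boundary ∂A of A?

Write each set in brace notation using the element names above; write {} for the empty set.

U open, U⊆A: {}, {E}, {N, E}. int(A) = ⋃ = {N, E}
X∖A={S}, int(X∖A)={}, hence cl(A)={S, N, E}
∂A: remove int from cl → {S}

{S}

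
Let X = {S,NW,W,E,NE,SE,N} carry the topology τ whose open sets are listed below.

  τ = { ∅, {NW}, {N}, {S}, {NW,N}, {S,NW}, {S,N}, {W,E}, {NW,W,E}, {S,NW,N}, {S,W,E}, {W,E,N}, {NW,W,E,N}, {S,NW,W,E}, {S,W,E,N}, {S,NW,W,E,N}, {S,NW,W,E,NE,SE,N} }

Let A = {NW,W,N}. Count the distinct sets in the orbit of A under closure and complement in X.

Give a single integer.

closure: X∖int(X∖A) = X∖{S} = {NW,W,E,NE,SE,N}
Let k=closure and c=complement:
  1. A     = {NW,W,N}
  2. kA    = {NW,W,E,NE,SE,N}
  3. cA    = {S,E,NE,SE}
  4. ckA   = {S}
  5. kcA   = {S,W,E,NE,SE}
  6. kckA  = {S,NE,SE}
  7. ckcA  = {NW,N}
  8. ckckA = {NW,W,E,N}
  9. kckcA = {NW,NE,SE,N}
  10. ckckcA = {S,W,E}
— saturated at 10

10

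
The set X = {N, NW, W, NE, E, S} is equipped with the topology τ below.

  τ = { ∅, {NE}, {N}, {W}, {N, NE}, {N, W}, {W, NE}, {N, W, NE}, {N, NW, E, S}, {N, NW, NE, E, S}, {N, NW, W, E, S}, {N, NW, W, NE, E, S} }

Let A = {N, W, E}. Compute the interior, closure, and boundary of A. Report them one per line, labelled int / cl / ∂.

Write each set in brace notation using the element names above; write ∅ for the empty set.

int(A) = {N, W}
cl(A)  = {N, NW, W, E, S}
∂A     = {NW, E, S}

interior: largest open inside A is {N, W} (from ∅, {N}, {W}, {N, W})
cl via duality: int({NW, NE, S}) = {NE}, so X∖{NE} = {N, NW, W, E, S}
cl∖int = {NW, E, S}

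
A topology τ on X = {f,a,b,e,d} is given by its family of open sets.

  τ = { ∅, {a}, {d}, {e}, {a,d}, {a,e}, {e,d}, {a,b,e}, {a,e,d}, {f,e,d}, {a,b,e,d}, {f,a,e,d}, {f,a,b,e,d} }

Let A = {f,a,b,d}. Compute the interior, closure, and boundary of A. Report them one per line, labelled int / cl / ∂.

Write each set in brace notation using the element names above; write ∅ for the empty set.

int(A) = {a,d}
cl(A)  = {f,a,b,d}
∂A     = {f,b}

open subsets of A: ∅, {d}, {a}, {a,d}; so int(A) = {a,d}
closure: X∖int(X∖A) = X∖{e} = {f,a,b,d}
∂A = {f,a,b,d} minus {a,d} = {f,b}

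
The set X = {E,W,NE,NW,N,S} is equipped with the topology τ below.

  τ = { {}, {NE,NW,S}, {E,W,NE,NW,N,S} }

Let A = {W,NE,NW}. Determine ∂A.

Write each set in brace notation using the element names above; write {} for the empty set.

{E,W,NE,NW,N,S}

U open, U⊆A: {}. int(A) = ⋃ = {}
X∖A={E,N,S}, int(X∖A)={}, hence cl(A)={E,W,NE,NW,N,S}
∂A: remove int from cl → {E,W,NE,NW,N,S}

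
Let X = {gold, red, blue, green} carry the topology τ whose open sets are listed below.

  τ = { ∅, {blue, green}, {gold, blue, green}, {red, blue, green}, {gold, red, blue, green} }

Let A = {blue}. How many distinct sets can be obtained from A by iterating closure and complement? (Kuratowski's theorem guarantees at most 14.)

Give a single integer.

4

cl via duality: int({gold, red, green}) = ∅, so X∖∅ = {gold, red, blue, green}
Write k for closure, c for complement:
  1. A     = {blue}
  2. kA    = {gold, red, blue, green}
  3. cA    = {gold, red, green}
  4. ckA   = ∅
applying k or c yields no new set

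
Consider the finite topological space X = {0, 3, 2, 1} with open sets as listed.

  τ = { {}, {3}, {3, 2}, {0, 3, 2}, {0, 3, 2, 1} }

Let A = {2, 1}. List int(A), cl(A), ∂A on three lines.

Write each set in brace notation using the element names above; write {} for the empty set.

opens ⊆ A: {}; union → int = {}
complement {0, 3}; its interior {3}; cl(A) = X∖{3} = {0, 2, 1}
boundary = {0, 2, 1} ∖ {} = {0, 2, 1}

int(A) = {}
cl(A)  = {0, 2, 1}
∂A     = {0, 2, 1}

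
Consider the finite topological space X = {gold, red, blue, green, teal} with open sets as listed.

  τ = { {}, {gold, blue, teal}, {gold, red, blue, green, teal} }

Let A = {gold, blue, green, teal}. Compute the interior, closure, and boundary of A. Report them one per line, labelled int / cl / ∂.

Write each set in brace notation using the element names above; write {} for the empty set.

int(A) = {gold, blue, teal}
cl(A)  = {gold, red, blue, green, teal}
∂A     = {red, green}

U open, U⊆A: {}, {gold, blue, teal}. int(A) = ⋃ = {gold, blue, teal}
X∖A={red}, int(X∖A)={}, hence cl(A)={gold, red, blue, green, teal}
∂A: remove int from cl → {red, green}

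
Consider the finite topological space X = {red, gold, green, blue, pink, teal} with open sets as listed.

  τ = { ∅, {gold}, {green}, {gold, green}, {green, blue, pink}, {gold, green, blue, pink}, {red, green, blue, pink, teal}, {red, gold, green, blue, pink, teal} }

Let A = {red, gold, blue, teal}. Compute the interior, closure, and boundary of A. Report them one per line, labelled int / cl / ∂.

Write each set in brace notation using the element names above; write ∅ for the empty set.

int(A) = {gold}
cl(A)  = {red, gold, blue, pink, teal}
∂A     = {red, blue, pink, teal}

opens ⊆ A: ∅, {gold}; union → int = {gold}
complement {green, pink}; its interior {green}; cl(A) = X∖{green} = {red, gold, blue, pink, teal}
boundary = {red, gold, blue, pink, teal} ∖ {gold} = {red, blue, pink, teal}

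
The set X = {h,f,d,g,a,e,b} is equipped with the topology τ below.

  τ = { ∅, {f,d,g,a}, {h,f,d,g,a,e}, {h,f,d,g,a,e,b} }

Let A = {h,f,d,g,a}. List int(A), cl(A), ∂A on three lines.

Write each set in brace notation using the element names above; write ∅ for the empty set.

int(A) = {f,d,g,a}
cl(A)  = {h,f,d,g,a,e,b}
∂A     = {h,e,b}

open subsets of A: ∅, {f,d,g,a}; so int(A) = {f,d,g,a}
closure: X∖int(X∖A) = X∖∅ = {h,f,d,g,a,e,b}
∂A = {h,f,d,g,a,e,b} minus {f,d,g,a} = {h,e,b}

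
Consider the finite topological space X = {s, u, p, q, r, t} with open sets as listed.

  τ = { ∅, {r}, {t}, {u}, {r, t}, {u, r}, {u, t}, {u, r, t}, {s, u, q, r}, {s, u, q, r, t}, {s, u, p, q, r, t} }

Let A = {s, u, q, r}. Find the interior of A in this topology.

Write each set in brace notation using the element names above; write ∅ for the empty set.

interior: largest open inside A is {s, u, q, r} (from ∅, {u}, {r}, {u, r}, {s, u, q, r})

{s, u, q, r}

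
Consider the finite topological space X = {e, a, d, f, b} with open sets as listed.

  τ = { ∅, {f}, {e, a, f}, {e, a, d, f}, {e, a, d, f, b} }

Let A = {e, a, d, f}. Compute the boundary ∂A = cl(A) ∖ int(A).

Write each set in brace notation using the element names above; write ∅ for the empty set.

{b}

open subsets of A: ∅, {f}, {e, a, f}, {e, a, d, f}; so int(A) = {e, a, d, f}
closure: X∖int(X∖A) = X∖∅ = {e, a, d, f, b}
∂A = {e, a, d, f, b} minus {e, a, d, f} = {b}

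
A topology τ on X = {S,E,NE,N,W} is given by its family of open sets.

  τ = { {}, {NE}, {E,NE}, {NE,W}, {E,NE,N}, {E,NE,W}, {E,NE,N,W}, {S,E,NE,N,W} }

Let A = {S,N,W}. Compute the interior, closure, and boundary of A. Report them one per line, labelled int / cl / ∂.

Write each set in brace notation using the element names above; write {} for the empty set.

interior: largest open inside A is {} (from {})
cl via duality: int({E,NE}) = {E,NE}, so X∖{E,NE} = {S,N,W}
cl∖int = {S,N,W}

int(A) = {}
cl(A)  = {S,N,W}
∂A     = {S,N,W}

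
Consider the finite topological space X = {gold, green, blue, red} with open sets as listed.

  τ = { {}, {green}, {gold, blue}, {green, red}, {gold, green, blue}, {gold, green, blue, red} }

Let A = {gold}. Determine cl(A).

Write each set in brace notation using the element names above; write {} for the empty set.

{gold, blue}

closure: X∖int(X∖A) = X∖{green, red} = {gold, blue}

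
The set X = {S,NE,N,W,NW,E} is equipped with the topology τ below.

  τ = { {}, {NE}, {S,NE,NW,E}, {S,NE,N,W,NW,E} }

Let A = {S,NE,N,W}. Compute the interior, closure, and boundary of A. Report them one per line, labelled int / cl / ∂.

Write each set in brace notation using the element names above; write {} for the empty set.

open subsets of A: {}, {NE}; so int(A) = {NE}
closure: X∖int(X∖A) = X∖{} = {S,NE,N,W,NW,E}
∂A = {S,NE,N,W,NW,E} minus {NE} = {S,N,W,NW,E}

int(A) = {NE}
cl(A)  = {S,NE,N,W,NW,E}
∂A     = {S,N,W,NW,E}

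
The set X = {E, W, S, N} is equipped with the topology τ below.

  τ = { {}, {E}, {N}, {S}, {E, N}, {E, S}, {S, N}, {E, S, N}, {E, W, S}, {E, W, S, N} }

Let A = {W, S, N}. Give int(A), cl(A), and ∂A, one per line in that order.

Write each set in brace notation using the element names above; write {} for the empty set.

int(A) = {S, N}
cl(A)  = {W, S, N}
∂A     = {W}

open subsets of A: {}, {S}, {N}, {S, N}; so int(A) = {S, N}
closure: X∖int(X∖A) = X∖{E} = {W, S, N}
∂A = {W, S, N} minus {S, N} = {W}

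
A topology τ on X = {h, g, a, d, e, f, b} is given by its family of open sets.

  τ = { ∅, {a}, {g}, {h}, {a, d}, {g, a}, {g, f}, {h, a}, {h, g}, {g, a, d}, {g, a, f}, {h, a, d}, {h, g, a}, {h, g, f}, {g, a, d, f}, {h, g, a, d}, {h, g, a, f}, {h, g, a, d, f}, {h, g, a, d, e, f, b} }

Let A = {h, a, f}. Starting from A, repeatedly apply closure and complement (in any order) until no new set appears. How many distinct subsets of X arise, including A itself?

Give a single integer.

10

X∖A={g, d, e, b}, int(X∖A)={g}, hence cl(A)={h, a, d, e, f, b}
Orbit (k=closure, c=complement):
  1. A     = {h, a, f}
  2. kA    = {h, a, d, e, f, b}
  3. cA    = {g, d, e, b}
  4. ckA   = {g}
  5. kcA   = {g, d, e, f, b}
  6. kckA  = {g, e, f, b}
  7. ckcA  = {h, a}
  8. ckckA = {h, a, d}
  9. kckcA = {h, a, d, e, b}
  10. ckckcA = {g, f}
(closed under both — stop)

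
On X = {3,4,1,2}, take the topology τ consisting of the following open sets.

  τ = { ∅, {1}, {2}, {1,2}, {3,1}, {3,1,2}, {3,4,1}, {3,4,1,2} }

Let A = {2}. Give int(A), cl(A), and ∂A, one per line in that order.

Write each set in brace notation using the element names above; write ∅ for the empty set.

int(A) = {2}
cl(A)  = {2}
∂A     = ∅

open subsets of A: ∅, {2}; so int(A) = {2}
closure: X∖int(X∖A) = X∖{3,4,1} = {2}
∂A = {2} minus {2} = ∅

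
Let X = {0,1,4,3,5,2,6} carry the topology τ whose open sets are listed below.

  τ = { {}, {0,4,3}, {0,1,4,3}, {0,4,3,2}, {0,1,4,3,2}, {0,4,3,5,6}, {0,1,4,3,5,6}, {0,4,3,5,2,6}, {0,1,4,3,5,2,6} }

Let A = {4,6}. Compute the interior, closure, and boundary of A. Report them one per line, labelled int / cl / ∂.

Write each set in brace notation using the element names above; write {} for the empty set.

opens ⊆ A: {}; union → int = {}
complement {0,1,3,5,2}; its interior {}; cl(A) = X∖{} = {0,1,4,3,5,2,6}
boundary = {0,1,4,3,5,2,6} ∖ {} = {0,1,4,3,5,2,6}

int(A) = {}
cl(A)  = {0,1,4,3,5,2,6}
∂A     = {0,1,4,3,5,2,6}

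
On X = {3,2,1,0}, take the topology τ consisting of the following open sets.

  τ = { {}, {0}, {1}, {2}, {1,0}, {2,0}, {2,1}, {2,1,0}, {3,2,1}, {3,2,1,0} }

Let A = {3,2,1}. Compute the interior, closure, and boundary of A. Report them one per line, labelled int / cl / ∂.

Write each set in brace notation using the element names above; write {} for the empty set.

int(A) = {3,2,1}
cl(A)  = {3,2,1}
∂A     = {}

U open, U⊆A: {}, {2}, {1}, {2,1}, {3,2,1}. int(A) = ⋃ = {3,2,1}
X∖A={0}, int(X∖A)={0}, hence cl(A)={3,2,1}
∂A: remove int from cl → {}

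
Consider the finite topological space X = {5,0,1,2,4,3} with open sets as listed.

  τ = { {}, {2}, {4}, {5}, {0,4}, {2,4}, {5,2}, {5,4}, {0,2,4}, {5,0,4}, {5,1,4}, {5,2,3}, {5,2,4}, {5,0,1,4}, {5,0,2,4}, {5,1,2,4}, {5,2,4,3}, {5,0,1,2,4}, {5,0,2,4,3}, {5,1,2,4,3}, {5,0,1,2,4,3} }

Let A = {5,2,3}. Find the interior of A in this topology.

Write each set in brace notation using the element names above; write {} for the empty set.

opens ⊆ A: {}, {2}, {5}, {5,2}, {5,2,3}; union → int = {5,2,3}

{5,2,3}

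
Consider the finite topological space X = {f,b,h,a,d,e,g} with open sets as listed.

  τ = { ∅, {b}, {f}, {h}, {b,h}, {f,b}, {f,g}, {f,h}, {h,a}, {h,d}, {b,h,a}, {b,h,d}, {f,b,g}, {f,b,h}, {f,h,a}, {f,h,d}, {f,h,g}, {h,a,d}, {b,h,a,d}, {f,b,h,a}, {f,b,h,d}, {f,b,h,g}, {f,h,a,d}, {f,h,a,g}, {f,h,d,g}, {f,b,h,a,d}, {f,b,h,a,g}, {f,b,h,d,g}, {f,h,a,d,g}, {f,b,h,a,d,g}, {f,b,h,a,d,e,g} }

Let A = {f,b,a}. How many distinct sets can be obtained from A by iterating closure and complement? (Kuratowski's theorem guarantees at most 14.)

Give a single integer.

10

cl via duality: int({h,d,e,g}) = {h,d}, so X∖{h,d} = {f,b,a,e,g}
Write k for closure, c for complement:
  1. A     = {f,b,a}
  2. kA    = {f,b,a,e,g}
  3. cA    = {h,d,e,g}
  4. ckA   = {h,d}
  5. kcA   = {h,a,d,e,g}
  6. kckA  = {h,a,d,e}
  7. ckcA  = {f,b}
  8. ckckA = {f,b,g}
  9. kckcA = {f,b,e,g}
  10. ckckcA = {h,a,d}
applying k or c yields no new set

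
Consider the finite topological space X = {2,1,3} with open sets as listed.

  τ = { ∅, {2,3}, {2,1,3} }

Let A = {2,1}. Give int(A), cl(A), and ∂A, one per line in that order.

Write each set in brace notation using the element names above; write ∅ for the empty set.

opens ⊆ A: ∅; union → int = ∅
complement {3}; its interior ∅; cl(A) = X∖∅ = {2,1,3}
boundary = {2,1,3} ∖ ∅ = {2,1,3}

int(A) = ∅
cl(A)  = {2,1,3}
∂A     = {2,1,3}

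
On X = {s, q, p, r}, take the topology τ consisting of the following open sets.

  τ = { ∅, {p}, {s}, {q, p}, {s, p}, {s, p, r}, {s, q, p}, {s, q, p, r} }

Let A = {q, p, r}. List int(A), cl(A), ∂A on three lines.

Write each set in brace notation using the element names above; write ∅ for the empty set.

int(A) = {q, p}
cl(A)  = {q, p, r}
∂A     = {r}

open subsets of A: ∅, {p}, {q, p}; so int(A) = {q, p}
closure: X∖int(X∖A) = X∖{s} = {q, p, r}
∂A = {q, p, r} minus {q, p} = {r}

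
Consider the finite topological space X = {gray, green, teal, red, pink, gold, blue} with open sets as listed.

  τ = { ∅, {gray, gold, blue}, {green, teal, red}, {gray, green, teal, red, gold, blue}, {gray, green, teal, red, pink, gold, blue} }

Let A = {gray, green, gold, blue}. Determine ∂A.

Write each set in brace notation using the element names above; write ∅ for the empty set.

interior: largest open inside A is {gray, gold, blue} (from ∅, {gray, gold, blue})
cl via duality: int({teal, red, pink}) = ∅, so X∖∅ = {gray, green, teal, red, pink, gold, blue}
cl∖int = {green, teal, red, pink}

{green, teal, red, pink}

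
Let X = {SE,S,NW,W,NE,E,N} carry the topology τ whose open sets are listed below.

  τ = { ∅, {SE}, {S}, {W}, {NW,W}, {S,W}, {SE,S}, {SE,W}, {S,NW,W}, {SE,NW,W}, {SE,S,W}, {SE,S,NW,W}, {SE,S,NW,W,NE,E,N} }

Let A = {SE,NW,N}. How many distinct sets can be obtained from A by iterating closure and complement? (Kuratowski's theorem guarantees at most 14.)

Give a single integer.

complement {S,W,NE,E}; its interior {S,W}; cl(A) = X∖{S,W} = {SE,NW,NE,E,N}
With k = closure, c = complement:
  1. A     = {SE,NW,N}
  2. kA    = {SE,NW,NE,E,N}
  3. cA    = {S,W,NE,E}
  4. ckA   = {S,W}
  5. kcA   = {S,NW,W,NE,E,N}
  6. ckcA  = {SE}
  7. kckcA = {SE,NE,E,N}
  8. ckckcA = {S,NW,W}
k, c of each give nothing new

8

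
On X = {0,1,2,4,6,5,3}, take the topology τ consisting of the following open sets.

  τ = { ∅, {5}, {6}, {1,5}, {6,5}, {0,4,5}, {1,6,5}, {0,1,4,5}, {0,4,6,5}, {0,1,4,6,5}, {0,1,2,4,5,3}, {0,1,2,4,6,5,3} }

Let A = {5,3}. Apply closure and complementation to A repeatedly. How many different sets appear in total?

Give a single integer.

complement {0,1,2,4,6}; its interior {6}; cl(A) = X∖{6} = {0,1,2,4,5,3}
With k = closure, c = complement:
  1. A     = {5,3}
  2. kA    = {0,1,2,4,5,3}
  3. cA    = {0,1,2,4,6}
  4. ckA   = {6}
  5. kcA   = {0,1,2,4,6,3}
  6. ckcA  = {5}
k, c of each give nothing new

6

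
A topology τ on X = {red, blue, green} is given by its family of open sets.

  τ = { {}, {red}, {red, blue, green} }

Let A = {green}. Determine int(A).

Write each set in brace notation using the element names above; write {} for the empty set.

{}

open subsets of A: {}; so int(A) = {}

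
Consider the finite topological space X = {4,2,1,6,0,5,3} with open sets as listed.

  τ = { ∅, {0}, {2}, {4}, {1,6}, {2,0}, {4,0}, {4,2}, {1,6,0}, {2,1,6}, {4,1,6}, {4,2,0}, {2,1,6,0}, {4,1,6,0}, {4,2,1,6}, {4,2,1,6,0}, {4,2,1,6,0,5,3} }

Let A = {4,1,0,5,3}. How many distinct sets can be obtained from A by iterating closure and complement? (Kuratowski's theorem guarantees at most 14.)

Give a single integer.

X∖A={2,6}, int(X∖A)={2}, hence cl(A)={4,1,6,0,5,3}
Orbit (k=closure, c=complement):
  1. A     = {4,1,0,5,3}
  2. kA    = {4,1,6,0,5,3}
  3. cA    = {2,6}
  4. ckA   = {2}
  5. kcA   = {2,1,6,5,3}
  6. kckA  = {2,5,3}
  7. ckcA  = {4,0}
  8. ckckA = {4,1,6,0}
  9. kckcA = {4,0,5,3}
  10. ckckcA = {2,1,6}
(closed under both — stop)

10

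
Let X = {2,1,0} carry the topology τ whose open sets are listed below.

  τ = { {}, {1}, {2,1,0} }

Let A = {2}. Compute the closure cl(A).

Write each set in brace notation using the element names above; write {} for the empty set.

{2,0}

X∖A={1,0}, int(X∖A)={1}, hence cl(A)={2,0}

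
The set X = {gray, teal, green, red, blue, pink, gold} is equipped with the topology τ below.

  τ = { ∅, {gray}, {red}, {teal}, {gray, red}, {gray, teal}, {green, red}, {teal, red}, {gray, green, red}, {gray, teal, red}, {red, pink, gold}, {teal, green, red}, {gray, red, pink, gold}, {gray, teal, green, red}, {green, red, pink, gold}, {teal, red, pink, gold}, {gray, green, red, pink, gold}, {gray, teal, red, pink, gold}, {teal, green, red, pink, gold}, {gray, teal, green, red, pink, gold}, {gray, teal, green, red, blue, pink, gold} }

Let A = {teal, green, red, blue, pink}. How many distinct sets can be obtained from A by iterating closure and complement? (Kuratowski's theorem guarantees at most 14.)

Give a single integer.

8

cl via duality: int({gray, gold}) = {gray}, so X∖{gray} = {teal, green, red, blue, pink, gold}
Write k for closure, c for complement:
  1. A     = {teal, green, red, blue, pink}
  2. kA    = {teal, green, red, blue, pink, gold}
  3. cA    = {gray, gold}
  4. ckA   = {gray}
  5. kcA   = {gray, blue, pink, gold}
  6. kckA  = {gray, blue}
  7. ckcA  = {teal, green, red}
  8. ckckA = {teal, green, red, pink, gold}
applying k or c yields no new set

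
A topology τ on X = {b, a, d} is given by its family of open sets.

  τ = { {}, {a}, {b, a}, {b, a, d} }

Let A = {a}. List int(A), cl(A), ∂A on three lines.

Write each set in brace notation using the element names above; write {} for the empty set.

opens ⊆ A: {}, {a}; union → int = {a}
complement {b, d}; its interior {}; cl(A) = X∖{} = {b, a, d}
boundary = {b, a, d} ∖ {a} = {b, d}

int(A) = {a}
cl(A)  = {b, a, d}
∂A     = {b, d}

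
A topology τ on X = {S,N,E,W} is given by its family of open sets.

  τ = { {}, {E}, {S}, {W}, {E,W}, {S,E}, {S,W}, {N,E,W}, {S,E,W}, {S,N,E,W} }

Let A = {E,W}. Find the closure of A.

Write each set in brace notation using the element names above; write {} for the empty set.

{N,E,W}

cl via duality: int({S,N}) = {S}, so X∖{S} = {N,E,W}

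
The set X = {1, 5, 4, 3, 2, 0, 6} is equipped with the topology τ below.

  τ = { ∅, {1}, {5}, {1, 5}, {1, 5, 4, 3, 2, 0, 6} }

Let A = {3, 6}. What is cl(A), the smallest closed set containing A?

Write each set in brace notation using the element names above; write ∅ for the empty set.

complement {1, 5, 4, 2, 0}; its interior {1, 5}; cl(A) = X∖{1, 5} = {4, 3, 2, 0, 6}

{4, 3, 2, 0, 6}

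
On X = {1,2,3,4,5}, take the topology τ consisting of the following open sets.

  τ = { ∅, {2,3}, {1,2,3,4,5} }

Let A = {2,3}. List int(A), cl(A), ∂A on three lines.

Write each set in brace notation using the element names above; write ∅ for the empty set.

int(A) = {2,3}
cl(A)  = {1,2,3,4,5}
∂A     = {1,4,5}

interior: largest open inside A is {2,3} (from ∅, {2,3})
cl via duality: int({1,4,5}) = ∅, so X∖∅ = {1,2,3,4,5}
cl∖int = {1,4,5}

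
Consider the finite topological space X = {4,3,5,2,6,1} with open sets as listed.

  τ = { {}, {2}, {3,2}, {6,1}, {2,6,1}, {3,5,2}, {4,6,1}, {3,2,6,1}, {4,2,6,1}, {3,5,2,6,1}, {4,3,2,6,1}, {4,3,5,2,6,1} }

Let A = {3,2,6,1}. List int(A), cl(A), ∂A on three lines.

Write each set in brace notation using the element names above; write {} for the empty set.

opens ⊆ A: {}, {2}, {6,1}, {3,2}, {2,6,1}, {3,2,6,1}; union → int = {3,2,6,1}
complement {4,5}; its interior {}; cl(A) = X∖{} = {4,3,5,2,6,1}
boundary = {4,3,5,2,6,1} ∖ {3,2,6,1} = {4,5}

int(A) = {3,2,6,1}
cl(A)  = {4,3,5,2,6,1}
∂A     = {4,5}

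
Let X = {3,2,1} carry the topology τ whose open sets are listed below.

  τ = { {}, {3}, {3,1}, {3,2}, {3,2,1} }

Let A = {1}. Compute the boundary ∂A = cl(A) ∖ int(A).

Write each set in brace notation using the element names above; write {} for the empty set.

opens ⊆ A: {}; union → int = {}
complement {3,2}; its interior {3,2}; cl(A) = X∖{3,2} = {1}
boundary = {1} ∖ {} = {1}

{1}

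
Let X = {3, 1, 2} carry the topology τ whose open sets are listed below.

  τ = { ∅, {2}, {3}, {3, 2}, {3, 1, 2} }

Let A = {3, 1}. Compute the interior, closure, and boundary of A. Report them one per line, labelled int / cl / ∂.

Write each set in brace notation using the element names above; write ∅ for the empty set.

opens ⊆ A: ∅, {3}; union → int = {3}
complement {2}; its interior {2}; cl(A) = X∖{2} = {3, 1}
boundary = {3, 1} ∖ {3} = {1}

int(A) = {3}
cl(A)  = {3, 1}
∂A     = {1}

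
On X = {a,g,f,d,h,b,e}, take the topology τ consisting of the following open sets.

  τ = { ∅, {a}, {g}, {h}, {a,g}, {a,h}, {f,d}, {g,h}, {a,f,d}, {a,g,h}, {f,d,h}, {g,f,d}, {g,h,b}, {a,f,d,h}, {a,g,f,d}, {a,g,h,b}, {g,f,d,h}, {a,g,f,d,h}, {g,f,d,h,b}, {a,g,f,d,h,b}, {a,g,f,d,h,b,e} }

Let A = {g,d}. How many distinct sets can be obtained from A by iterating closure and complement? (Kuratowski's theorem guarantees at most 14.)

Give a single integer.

10

cl via duality: int({a,f,h,b,e}) = {a,h}, so X∖{a,h} = {g,f,d,b,e}
Write k for closure, c for complement:
  1. A     = {g,d}
  2. kA    = {g,f,d,b,e}
  3. cA    = {a,f,h,b,e}
  4. ckA   = {a,h}
  5. kcA   = {a,f,d,h,b,e}
  6. kckA  = {a,h,b,e}
  7. ckcA  = {g}
  8. ckckA = {g,f,d}
  9. kckcA = {g,b,e}
  10. ckckcA = {a,f,d,h}
applying k or c yields no new set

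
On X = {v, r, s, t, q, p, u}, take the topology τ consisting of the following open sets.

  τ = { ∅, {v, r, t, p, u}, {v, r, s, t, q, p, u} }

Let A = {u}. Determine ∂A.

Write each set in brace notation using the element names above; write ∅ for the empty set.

{v, r, s, t, q, p, u}

open subsets of A: ∅; so int(A) = ∅
closure: X∖int(X∖A) = X∖∅ = {v, r, s, t, q, p, u}
∂A = {v, r, s, t, q, p, u} minus ∅ = {v, r, s, t, q, p, u}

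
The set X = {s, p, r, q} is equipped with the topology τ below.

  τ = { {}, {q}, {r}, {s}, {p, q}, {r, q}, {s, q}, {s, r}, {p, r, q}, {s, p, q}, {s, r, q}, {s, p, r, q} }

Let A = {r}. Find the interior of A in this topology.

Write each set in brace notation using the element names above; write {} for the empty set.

{r}

opens ⊆ A: {}, {r}; union → int = {r}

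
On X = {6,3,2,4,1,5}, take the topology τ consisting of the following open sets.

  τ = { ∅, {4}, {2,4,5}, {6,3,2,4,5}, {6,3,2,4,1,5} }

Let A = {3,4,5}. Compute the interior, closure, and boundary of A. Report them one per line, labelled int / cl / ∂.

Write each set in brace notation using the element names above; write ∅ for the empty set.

interior: largest open inside A is {4} (from ∅, {4})
cl via duality: int({6,2,1}) = ∅, so X∖∅ = {6,3,2,4,1,5}
cl∖int = {6,3,2,1,5}

int(A) = {4}
cl(A)  = {6,3,2,4,1,5}
∂A     = {6,3,2,1,5}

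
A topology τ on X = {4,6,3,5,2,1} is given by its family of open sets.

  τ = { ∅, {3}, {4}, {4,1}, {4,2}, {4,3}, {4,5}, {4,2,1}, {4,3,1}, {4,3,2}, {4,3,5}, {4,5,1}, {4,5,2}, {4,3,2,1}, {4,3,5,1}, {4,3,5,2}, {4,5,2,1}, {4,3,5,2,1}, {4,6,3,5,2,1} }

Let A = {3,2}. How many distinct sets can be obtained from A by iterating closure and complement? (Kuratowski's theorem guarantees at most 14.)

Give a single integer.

closure: X∖int(X∖A) = X∖{4,5,1} = {6,3,2}
Let k=closure and c=complement:
  1. A     = {3,2}
  2. kA    = {6,3,2}
  3. cA    = {4,6,5,1}
  4. ckA   = {4,5,1}
  5. kcA   = {4,6,5,2,1}
  6. ckcA  = {3}
  7. kckcA = {6,3}
  8. ckckcA = {4,5,2,1}
— saturated at 8

8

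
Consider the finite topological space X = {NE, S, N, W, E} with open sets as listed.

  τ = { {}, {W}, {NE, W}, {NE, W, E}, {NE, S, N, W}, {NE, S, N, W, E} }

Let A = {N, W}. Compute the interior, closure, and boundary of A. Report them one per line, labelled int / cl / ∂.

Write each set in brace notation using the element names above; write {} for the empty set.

open subsets of A: {}, {W}; so int(A) = {W}
closure: X∖int(X∖A) = X∖{} = {NE, S, N, W, E}
∂A = {NE, S, N, W, E} minus {W} = {NE, S, N, E}

int(A) = {W}
cl(A)  = {NE, S, N, W, E}
∂A     = {NE, S, N, E}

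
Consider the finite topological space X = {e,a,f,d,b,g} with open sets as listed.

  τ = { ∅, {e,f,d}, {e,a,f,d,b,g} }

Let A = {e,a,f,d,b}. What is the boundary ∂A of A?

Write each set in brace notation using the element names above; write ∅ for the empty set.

U open, U⊆A: ∅, {e,f,d}. int(A) = ⋃ = {e,f,d}
X∖A={g}, int(X∖A)=∅, hence cl(A)={e,a,f,d,b,g}
∂A: remove int from cl → {a,b,g}

{a,b,g}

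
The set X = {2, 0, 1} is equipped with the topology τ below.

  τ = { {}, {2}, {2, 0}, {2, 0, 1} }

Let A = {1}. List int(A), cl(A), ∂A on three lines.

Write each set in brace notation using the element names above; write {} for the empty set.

int(A) = {}
cl(A)  = {1}
∂A     = {1}

interior: largest open inside A is {} (from {})
cl via duality: int({2, 0}) = {2, 0}, so X∖{2, 0} = {1}
cl∖int = {1}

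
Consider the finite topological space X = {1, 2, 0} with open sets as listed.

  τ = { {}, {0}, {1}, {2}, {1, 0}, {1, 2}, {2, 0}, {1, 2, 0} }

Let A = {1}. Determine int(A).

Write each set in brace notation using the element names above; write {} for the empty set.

interior: largest open inside A is {1} (from {}, {1})

{1}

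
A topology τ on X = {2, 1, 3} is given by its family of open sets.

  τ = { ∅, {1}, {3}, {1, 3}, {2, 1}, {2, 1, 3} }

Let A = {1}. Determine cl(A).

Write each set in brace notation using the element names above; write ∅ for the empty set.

complement {2, 3}; its interior {3}; cl(A) = X∖{3} = {2, 1}

{2, 1}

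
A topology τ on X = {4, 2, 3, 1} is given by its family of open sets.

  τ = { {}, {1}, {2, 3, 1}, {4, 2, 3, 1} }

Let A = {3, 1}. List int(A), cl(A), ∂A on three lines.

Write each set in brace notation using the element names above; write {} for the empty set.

interior: largest open inside A is {1} (from {}, {1})
cl via duality: int({4, 2}) = {}, so X∖{} = {4, 2, 3, 1}
cl∖int = {4, 2, 3}

int(A) = {1}
cl(A)  = {4, 2, 3, 1}
∂A     = {4, 2, 3}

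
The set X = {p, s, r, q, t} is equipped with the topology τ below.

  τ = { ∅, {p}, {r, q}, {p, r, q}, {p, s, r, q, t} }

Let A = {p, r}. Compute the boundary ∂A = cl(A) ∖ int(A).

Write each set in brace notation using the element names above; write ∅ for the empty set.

{s, r, q, t}

open subsets of A: ∅, {p}; so int(A) = {p}
closure: X∖int(X∖A) = X∖∅ = {p, s, r, q, t}
∂A = {p, s, r, q, t} minus {p} = {s, r, q, t}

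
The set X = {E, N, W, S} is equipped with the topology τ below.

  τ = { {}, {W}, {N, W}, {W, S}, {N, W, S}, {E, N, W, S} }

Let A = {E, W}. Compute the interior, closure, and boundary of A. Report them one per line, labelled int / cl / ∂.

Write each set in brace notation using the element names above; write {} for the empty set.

int(A) = {W}
cl(A)  = {E, N, W, S}
∂A     = {E, N, S}

open subsets of A: {}, {W}; so int(A) = {W}
closure: X∖int(X∖A) = X∖{} = {E, N, W, S}
∂A = {E, N, W, S} minus {W} = {E, N, S}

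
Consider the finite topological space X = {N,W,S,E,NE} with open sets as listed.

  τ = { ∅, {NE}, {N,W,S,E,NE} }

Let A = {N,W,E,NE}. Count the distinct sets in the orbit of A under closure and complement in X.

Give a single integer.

6

closure: X∖int(X∖A) = X∖∅ = {N,W,S,E,NE}
Let k=closure and c=complement:
  1. A     = {N,W,E,NE}
  2. kA    = {N,W,S,E,NE}
  3. cA    = {S}
  4. ckA   = ∅
  5. kcA   = {N,W,S,E}
  6. ckcA  = {NE}
— saturated at 6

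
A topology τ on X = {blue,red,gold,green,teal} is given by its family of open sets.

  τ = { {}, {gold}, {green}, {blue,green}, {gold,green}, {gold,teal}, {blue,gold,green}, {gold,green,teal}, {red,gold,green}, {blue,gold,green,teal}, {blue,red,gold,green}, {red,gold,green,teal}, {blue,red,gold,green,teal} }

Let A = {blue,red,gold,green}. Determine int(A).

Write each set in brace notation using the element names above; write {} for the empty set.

{blue,red,gold,green}

open subsets of A: {}, {gold}, {green}, {gold,green}, {blue,green}, {blue,gold,green}, {red,gold,green}, {blue,red,gold,green}; so int(A) = {blue,red,gold,green}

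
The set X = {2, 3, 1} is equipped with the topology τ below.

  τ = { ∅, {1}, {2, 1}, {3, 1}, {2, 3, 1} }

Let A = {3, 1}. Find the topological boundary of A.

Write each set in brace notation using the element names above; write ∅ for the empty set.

{2}

interior: largest open inside A is {3, 1} (from ∅, {1}, {3, 1})
cl via duality: int({2}) = ∅, so X∖∅ = {2, 3, 1}
cl∖int = {2}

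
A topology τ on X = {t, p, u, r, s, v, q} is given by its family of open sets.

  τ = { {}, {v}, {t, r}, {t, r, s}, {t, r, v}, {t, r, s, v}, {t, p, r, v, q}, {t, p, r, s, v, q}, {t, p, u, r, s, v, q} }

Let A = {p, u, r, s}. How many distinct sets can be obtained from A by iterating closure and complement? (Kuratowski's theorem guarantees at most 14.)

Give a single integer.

8

closure: X∖int(X∖A) = X∖{v} = {t, p, u, r, s, q}
Let k=closure and c=complement:
  1. A     = {p, u, r, s}
  2. kA    = {t, p, u, r, s, q}
  3. cA    = {t, v, q}
  4. ckA   = {v}
  5. kcA   = {t, p, u, r, s, v, q}
  6. kckA  = {p, u, v, q}
  7. ckcA  = {}
  8. ckckA = {t, r, s}
— saturated at 8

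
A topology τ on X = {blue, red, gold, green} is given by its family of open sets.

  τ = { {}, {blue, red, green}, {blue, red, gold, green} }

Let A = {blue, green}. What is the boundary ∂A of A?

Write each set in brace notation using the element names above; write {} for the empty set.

{blue, red, gold, green}

open subsets of A: {}; so int(A) = {}
closure: X∖int(X∖A) = X∖{} = {blue, red, gold, green}
∂A = {blue, red, gold, green} minus {} = {blue, red, gold, green}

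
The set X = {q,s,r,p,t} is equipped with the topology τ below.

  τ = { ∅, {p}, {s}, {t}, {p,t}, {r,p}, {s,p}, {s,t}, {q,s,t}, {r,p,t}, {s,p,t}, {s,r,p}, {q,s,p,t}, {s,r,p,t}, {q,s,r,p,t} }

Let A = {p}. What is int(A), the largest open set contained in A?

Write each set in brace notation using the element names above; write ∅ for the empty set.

{p}

interior: largest open inside A is {p} (from ∅, {p})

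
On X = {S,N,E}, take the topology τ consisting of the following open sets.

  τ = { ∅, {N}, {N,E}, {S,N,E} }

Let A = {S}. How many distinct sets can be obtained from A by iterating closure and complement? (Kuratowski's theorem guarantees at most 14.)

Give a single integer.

4

cl via duality: int({N,E}) = {N,E}, so X∖{N,E} = {S}
Write k for closure, c for complement:
  1. A     = {S}
  2. cA    = {N,E}
  3. kcA   = {S,N,E}
  4. ckcA  = ∅
applying k or c yields no new set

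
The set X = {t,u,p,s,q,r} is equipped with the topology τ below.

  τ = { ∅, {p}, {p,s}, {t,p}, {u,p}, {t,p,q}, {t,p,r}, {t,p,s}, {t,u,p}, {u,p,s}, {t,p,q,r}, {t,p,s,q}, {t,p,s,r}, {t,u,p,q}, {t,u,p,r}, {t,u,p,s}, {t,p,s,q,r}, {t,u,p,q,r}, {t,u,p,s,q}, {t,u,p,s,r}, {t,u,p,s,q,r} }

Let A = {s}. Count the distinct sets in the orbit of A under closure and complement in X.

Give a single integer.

4

cl via duality: int({t,u,p,q,r}) = {t,u,p,q,r}, so X∖{t,u,p,q,r} = {s}
Write k for closure, c for complement:
  1. A     = {s}
  2. cA    = {t,u,p,q,r}
  3. kcA   = {t,u,p,s,q,r}
  4. ckcA  = ∅
applying k or c yields no new set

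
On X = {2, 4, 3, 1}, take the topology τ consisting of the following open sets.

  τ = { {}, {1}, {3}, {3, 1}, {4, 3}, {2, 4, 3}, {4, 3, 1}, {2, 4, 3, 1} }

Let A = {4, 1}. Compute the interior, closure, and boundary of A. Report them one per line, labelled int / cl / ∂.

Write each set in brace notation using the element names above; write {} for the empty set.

U open, U⊆A: {}, {1}. int(A) = ⋃ = {1}
X∖A={2, 3}, int(X∖A)={3}, hence cl(A)={2, 4, 1}
∂A: remove int from cl → {2, 4}

int(A) = {1}
cl(A)  = {2, 4, 1}
∂A     = {2, 4}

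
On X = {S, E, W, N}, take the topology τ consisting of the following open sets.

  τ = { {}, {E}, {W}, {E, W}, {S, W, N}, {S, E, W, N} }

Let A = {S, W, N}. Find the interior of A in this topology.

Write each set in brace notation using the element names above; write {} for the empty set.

{S, W, N}

open subsets of A: {}, {W}, {S, W, N}; so int(A) = {S, W, N}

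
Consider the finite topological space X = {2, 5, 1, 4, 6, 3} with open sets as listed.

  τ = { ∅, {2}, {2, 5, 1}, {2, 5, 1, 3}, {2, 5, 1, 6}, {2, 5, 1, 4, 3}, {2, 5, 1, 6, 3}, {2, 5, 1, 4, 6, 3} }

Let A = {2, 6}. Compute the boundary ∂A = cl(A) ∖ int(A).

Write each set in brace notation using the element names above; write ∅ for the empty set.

{5, 1, 4, 6, 3}

U open, U⊆A: ∅, {2}. int(A) = ⋃ = {2}
X∖A={5, 1, 4, 3}, int(X∖A)=∅, hence cl(A)={2, 5, 1, 4, 6, 3}
∂A: remove int from cl → {5, 1, 4, 6, 3}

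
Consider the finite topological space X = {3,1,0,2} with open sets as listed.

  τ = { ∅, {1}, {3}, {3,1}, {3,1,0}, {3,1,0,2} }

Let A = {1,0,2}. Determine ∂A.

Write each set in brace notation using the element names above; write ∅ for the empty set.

{0,2}

open subsets of A: ∅, {1}; so int(A) = {1}
closure: X∖int(X∖A) = X∖{3} = {1,0,2}
∂A = {1,0,2} minus {1} = {0,2}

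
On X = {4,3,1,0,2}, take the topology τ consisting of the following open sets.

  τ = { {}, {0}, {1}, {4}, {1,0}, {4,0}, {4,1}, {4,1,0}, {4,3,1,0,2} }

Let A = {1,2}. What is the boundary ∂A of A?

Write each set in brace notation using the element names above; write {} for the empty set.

interior: largest open inside A is {1} (from {}, {1})
cl via duality: int({4,3,0}) = {4,0}, so X∖{4,0} = {3,1,2}
cl∖int = {3,2}

{3,2}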